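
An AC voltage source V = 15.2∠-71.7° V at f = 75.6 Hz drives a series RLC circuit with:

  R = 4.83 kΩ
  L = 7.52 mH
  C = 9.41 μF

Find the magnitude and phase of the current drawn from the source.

Step 1 — Angular frequency: ω = 2π·f = 2π·75.6 = 475 rad/s.
Step 2 — Component impedances:
  R: Z = R = 4830 Ω
  L: Z = jωL = j·475·0.00752 = 0 + j3.572 Ω
  C: Z = 1/(jωC) = -j/(ω·C) = 0 - j223.7 Ω
Step 3 — Series combination: Z_total = R + L + C = 4830 - j220.1 Ω = 4835∠-2.6° Ω.
Step 4 — Source phasor: V = 15.2∠-71.7° V = 4.773 - j14.43 V.
Step 5 — Ohm's law: I = V / Z_total = (4.773 - j14.43) / (4830 - j220.1) = 0.001122 - j0.002937 A.
Step 6 — Convert to polar: |I| = 0.003144 A, ∠I = -69.1°.

I = 0.003144∠-69.1° A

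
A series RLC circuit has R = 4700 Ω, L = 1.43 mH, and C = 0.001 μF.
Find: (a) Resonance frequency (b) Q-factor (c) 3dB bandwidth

Step 1 — Resonance: ω₀ = 1/√(LC) = 1/√(0.00143·1e-09) = 8.362e+05 rad/s.
Step 2 — f₀ = ω₀/(2π) = 1.331e+05 Hz.
Step 3 — Series Q: Q = ω₀L/R = 8.362e+05·0.00143/4700 = 0.2544.
Step 4 — Bandwidth: Δω = ω₀/Q = 3.287e+06 rad/s; BW = Δω/(2π) = 5.231e+05 Hz.

(a) f₀ = 1.331e+05 Hz  (b) Q = 0.2544  (c) BW = 5.231e+05 Hz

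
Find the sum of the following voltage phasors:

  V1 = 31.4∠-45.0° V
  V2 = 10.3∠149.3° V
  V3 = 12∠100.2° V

Step 1 — Convert each phasor to rectangular form:
  V1 = 31.4·(cos(-45.0°) + j·sin(-45.0°)) = 22.2 - j22.2 V
  V2 = 10.3·(cos(149.3°) + j·sin(149.3°)) = -8.856 + j5.259 V
  V3 = 12·(cos(100.2°) + j·sin(100.2°)) = -2.125 + j11.81 V
Step 2 — Sum components: V_total = 11.22 - j5.134 V.
Step 3 — Convert to polar: |V_total| = 12.34 V, ∠V_total = -24.6°.

V_total = 12.34∠-24.6° V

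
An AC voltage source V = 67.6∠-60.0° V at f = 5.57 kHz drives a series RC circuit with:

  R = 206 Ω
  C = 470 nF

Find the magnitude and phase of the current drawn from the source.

Step 1 — Angular frequency: ω = 2π·f = 2π·5570 = 3.5e+04 rad/s.
Step 2 — Component impedances:
  R: Z = R = 206 Ω
  C: Z = 1/(jωC) = -j/(ω·C) = 0 - j60.79 Ω
Step 3 — Series combination: Z_total = R + C = 206 - j60.79 Ω = 214.8∠-16.4° Ω.
Step 4 — Source phasor: V = 67.6∠-60.0° V = 33.8 - j58.54 V.
Step 5 — Ohm's law: I = V / Z_total = (33.8 - j58.54) / (206 - j60.79) = 0.2281 - j0.2169 A.
Step 6 — Convert to polar: |I| = 0.3147 A, ∠I = -43.6°.

I = 0.3147∠-43.6° A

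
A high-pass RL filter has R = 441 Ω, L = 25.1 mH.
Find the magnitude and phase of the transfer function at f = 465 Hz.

Step 1 — Angular frequency: ω = 2π·465 = 2922 rad/s.
Step 2 — Transfer function: H(jω) = jωL/(R + jωL).
Step 3 — Numerator jωL = j·73.33; denominator R + jωL = 441 + j73.33.
Step 4 — H = 0.02691 + j0.1618.
Step 5 — Magnitude: |H| = 0.164 (-15.7 dB); phase: φ = 80.6°.

|H| = 0.164 (-15.7 dB), φ = 80.6°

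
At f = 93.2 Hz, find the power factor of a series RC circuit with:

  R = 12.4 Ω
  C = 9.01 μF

Step 1 — Angular frequency: ω = 2π·f = 2π·93.2 = 585.6 rad/s.
Step 2 — Component impedances:
  R: Z = R = 12.4 Ω
  C: Z = 1/(jωC) = -j/(ω·C) = 0 - j189.5 Ω
Step 3 — Series combination: Z_total = R + C = 12.4 - j189.5 Ω = 189.9∠-86.3° Ω.
Step 4 — Power factor: PF = cos(φ) = Re(Z)/|Z| = 12.4/189.936 = 0.06529.
Step 5 — Type: Im(Z) = -189.5 ⇒ leading (phase φ = -86.3°).

PF = 0.06529 (leading, φ = -86.3°)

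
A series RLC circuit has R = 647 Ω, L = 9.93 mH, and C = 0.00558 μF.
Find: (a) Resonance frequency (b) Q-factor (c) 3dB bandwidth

Step 1 — Resonance: ω₀ = 1/√(LC) = 1/√(0.00993·5.58e-09) = 1.343e+05 rad/s.
Step 2 — f₀ = ω₀/(2π) = 2.138e+04 Hz.
Step 3 — Series Q: Q = ω₀L/R = 1.343e+05·0.00993/647 = 2.062.
Step 4 — Bandwidth: Δω = ω₀/Q = 6.516e+04 rad/s; BW = Δω/(2π) = 1.037e+04 Hz.

(a) f₀ = 2.138e+04 Hz  (b) Q = 2.062  (c) BW = 1.037e+04 Hz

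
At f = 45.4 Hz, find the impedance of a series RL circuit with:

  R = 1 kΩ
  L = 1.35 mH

Step 1 — Angular frequency: ω = 2π·f = 2π·45.4 = 285.3 rad/s.
Step 2 — Component impedances:
  R: Z = R = 1000 Ω
  L: Z = jωL = j·285.3·0.00135 = 0 + j0.3851 Ω
Step 3 — Series combination: Z_total = R + L = 1000 + j0.3851 Ω = 1000∠0.0° Ω.

Z = 1000 + j0.3851 Ω = 1000∠0.0° Ω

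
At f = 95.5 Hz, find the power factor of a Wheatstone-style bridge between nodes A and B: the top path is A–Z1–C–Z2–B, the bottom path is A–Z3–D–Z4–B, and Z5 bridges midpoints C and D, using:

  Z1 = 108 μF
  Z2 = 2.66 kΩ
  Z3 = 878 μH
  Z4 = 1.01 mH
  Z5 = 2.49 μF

Step 1 — Angular frequency: ω = 2π·f = 2π·95.5 = 600 rad/s.
Step 2 — Component impedances:
  Z1: Z = 1/(jωC) = -j/(ω·C) = 0 - j15.43 Ω
  Z2: Z = R = 2660 Ω
  Z3: Z = jωL = j·600·0.000878 = 0 + j0.5268 Ω
  Z4: Z = jωL = j·600·0.00101 = 0 + j0.606 Ω
  Z5: Z = 1/(jωC) = -j/(ω·C) = 0 - j669.3 Ω
Step 3 — Bridge requires nodal analysis (the Z5 bridge couples midpoints C and D, so the two paths cannot be reduced to a simple series/parallel combination). Setting node B to ground and injecting 1 A at node A, the 3-node admittance system at A, C, D solves to V_A = Z_AB = 0.0004728 + j1.133 Ω = 1.133∠90.0° Ω.
Step 4 — Power factor: PF = cos(φ) = Re(Z)/|Z| = 0.00047275/1.1333 = 0.0004171.
Step 5 — Type: Im(Z) = 1.133 ⇒ lagging (phase φ = 90.0°).

PF = 0.0004171 (lagging, φ = 90.0°)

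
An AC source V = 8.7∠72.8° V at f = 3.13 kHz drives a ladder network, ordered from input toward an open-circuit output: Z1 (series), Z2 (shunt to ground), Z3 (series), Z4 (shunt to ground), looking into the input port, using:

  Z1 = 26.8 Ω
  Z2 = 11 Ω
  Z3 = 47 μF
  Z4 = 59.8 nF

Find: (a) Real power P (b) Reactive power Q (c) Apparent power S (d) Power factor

Step 1 — Angular frequency: ω = 2π·f = 2π·3130 = 1.967e+04 rad/s.
Step 2 — Component impedances:
  Z1: Z = R = 26.8 Ω
  Z2: Z = R = 11 Ω
  Z3: Z = 1/(jωC) = -j/(ω·C) = 0 - j1.082 Ω
  Z4: Z = 1/(jωC) = -j/(ω·C) = 0 - j850.3 Ω
Step 3 — Ladder network (open output): work backward from the far end, alternating series and parallel combinations. Z_in = 37.8 - j0.1421 Ω = 37.8∠-0.2° Ω.
Step 4 — Source phasor: V = 8.7∠72.8° V = 2.573 + j8.311 V.
Step 5 — Current: I = V / Z = 0.06724 + j0.2201 A = 0.2302∠73.0° A.
Step 6 — Complex power: S = V·I* = 2.002 - j0.007528 VA.
Step 7 — Real power: P = Re(S) = 2.002 W.
Step 8 — Reactive power: Q = Im(S) = -0.007528 VAR.
Step 9 — Apparent power: |S| = 2.002 VA.
Step 10 — Power factor: PF = P/|S| = 1 (leading).

(a) P = 2.002 W  (b) Q = -0.007528 VAR  (c) S = 2.002 VA  (d) PF = 1 (leading)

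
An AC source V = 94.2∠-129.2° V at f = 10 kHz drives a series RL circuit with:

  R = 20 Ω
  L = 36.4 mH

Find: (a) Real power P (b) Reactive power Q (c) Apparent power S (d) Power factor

Step 1 — Angular frequency: ω = 2π·f = 2π·1e+04 = 6.283e+04 rad/s.
Step 2 — Component impedances:
  R: Z = R = 20 Ω
  L: Z = jωL = j·6.283e+04·0.0364 = 0 + j2287 Ω
Step 3 — Series combination: Z_total = R + L = 20 + j2287 Ω = 2287∠89.5° Ω.
Step 4 — Source phasor: V = 94.2∠-129.2° V = -59.54 - j73 V.
Step 5 — Current: I = V / Z = -0.03214 + j0.02575 A = 0.04119∠141.3° A.
Step 6 — Complex power: S = V·I* = 0.03393 + j3.88 VA.
Step 7 — Real power: P = Re(S) = 0.03393 W.
Step 8 — Reactive power: Q = Im(S) = 3.88 VAR.
Step 9 — Apparent power: |S| = 3.88 VA.
Step 10 — Power factor: PF = P/|S| = 0.008744 (lagging).

(a) P = 0.03393 W  (b) Q = 3.88 VAR  (c) S = 3.88 VA  (d) PF = 0.008744 (lagging)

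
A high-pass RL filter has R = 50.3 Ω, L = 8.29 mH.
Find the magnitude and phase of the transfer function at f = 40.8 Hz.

Step 1 — Angular frequency: ω = 2π·40.8 = 256.4 rad/s.
Step 2 — Transfer function: H(jω) = jωL/(R + jωL).
Step 3 — Numerator jωL = j·2.125; denominator R + jωL = 50.3 + j2.125.
Step 4 — H = 0.001782 + j0.04217.
Step 5 — Magnitude: |H| = 0.04221 (-27.5 dB); phase: φ = 87.6°.

|H| = 0.04221 (-27.5 dB), φ = 87.6°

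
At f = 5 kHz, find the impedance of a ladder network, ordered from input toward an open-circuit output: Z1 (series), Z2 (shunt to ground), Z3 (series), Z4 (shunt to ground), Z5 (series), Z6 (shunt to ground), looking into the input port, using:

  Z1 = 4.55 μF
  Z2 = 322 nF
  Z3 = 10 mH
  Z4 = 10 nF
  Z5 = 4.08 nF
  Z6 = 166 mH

Step 1 — Angular frequency: ω = 2π·f = 2π·5000 = 3.142e+04 rad/s.
Step 2 — Component impedances:
  Z1: Z = 1/(jωC) = -j/(ω·C) = 0 - j6.996 Ω
  Z2: Z = 1/(jωC) = -j/(ω·C) = 0 - j98.85 Ω
  Z3: Z = jωL = j·3.142e+04·0.01 = 0 + j314.2 Ω
  Z4: Z = 1/(jωC) = -j/(ω·C) = 0 - j3183 Ω
  Z5: Z = 1/(jωC) = -j/(ω·C) = 0 - j7802 Ω
  Z6: Z = jωL = j·3.142e+04·0.166 = 0 + j5215 Ω
Step 3 — Ladder network (open output): work backward from the far end, alternating series and parallel combinations. Z_in = 0 - j97.79 Ω = 97.79∠-90.0° Ω.

Z = 0 - j97.79 Ω = 97.79∠-90.0° Ω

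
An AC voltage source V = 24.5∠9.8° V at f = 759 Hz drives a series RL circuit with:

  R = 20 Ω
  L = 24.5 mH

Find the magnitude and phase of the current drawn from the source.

Step 1 — Angular frequency: ω = 2π·f = 2π·759 = 4769 rad/s.
Step 2 — Component impedances:
  R: Z = R = 20 Ω
  L: Z = jωL = j·4769·0.0245 = 0 + j116.8 Ω
Step 3 — Series combination: Z_total = R + L = 20 + j116.8 Ω = 118.5∠80.3° Ω.
Step 4 — Source phasor: V = 24.5∠9.8° V = 24.14 + j4.17 V.
Step 5 — Ohm's law: I = V / Z_total = (24.14 + j4.17) / (20 + j116.8) = 0.06904 - j0.1948 A.
Step 6 — Convert to polar: |I| = 0.2067 A, ∠I = -70.5°.

I = 0.2067∠-70.5° A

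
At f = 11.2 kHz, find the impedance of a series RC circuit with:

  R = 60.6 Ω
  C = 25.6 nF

Step 1 — Angular frequency: ω = 2π·f = 2π·1.12e+04 = 7.037e+04 rad/s.
Step 2 — Component impedances:
  R: Z = R = 60.6 Ω
  C: Z = 1/(jωC) = -j/(ω·C) = 0 - j555.1 Ω
Step 3 — Series combination: Z_total = R + C = 60.6 - j555.1 Ω = 558.4∠-83.8° Ω.

Z = 60.6 - j555.1 Ω = 558.4∠-83.8° Ω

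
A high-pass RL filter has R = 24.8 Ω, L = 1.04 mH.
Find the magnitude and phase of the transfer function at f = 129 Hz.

Step 1 — Angular frequency: ω = 2π·129 = 810.5 rad/s.
Step 2 — Transfer function: H(jω) = jωL/(R + jωL).
Step 3 — Numerator jωL = j·0.843; denominator R + jωL = 24.8 + j0.843.
Step 4 — H = 0.001154 + j0.03395.
Step 5 — Magnitude: |H| = 0.03397 (-29.4 dB); phase: φ = 88.1°.

|H| = 0.03397 (-29.4 dB), φ = 88.1°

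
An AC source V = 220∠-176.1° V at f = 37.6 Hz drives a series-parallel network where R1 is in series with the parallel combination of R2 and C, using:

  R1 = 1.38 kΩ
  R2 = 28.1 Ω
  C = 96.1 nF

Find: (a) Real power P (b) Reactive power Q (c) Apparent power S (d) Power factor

Step 1 — Angular frequency: ω = 2π·f = 2π·37.6 = 236.2 rad/s.
Step 2 — Component impedances:
  R1: Z = R = 1380 Ω
  R2: Z = R = 28.1 Ω
  C: Z = 1/(jωC) = -j/(ω·C) = 0 - j4.405e+04 Ω
Step 3 — Parallel branch: R2 || C = 1/(1/R2 + 1/C) = 28.1 - j0.01793 Ω.
Step 4 — Series with R1: Z_total = R1 + (R2 || C) = 1408 - j0.01793 Ω = 1408∠-0.0° Ω.
Step 5 — Source phasor: V = 220∠-176.1° V = -219.5 - j14.96 V.
Step 6 — Current: I = V / Z = -0.1559 - j0.01063 A = 0.1562∠-176.1° A.
Step 7 — Complex power: S = V·I* = 34.37 - j0.0004376 VA.
Step 8 — Real power: P = Re(S) = 34.37 W.
Step 9 — Reactive power: Q = Im(S) = -0.0004376 VAR.
Step 10 — Apparent power: |S| = 34.37 VA.
Step 11 — Power factor: PF = P/|S| = 1 (leading).

(a) P = 34.37 W  (b) Q = -0.0004376 VAR  (c) S = 34.37 VA  (d) PF = 1 (leading)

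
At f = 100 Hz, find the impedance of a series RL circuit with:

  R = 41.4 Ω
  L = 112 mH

Step 1 — Angular frequency: ω = 2π·f = 2π·100 = 628.3 rad/s.
Step 2 — Component impedances:
  R: Z = R = 41.4 Ω
  L: Z = jωL = j·628.3·0.112 = 0 + j70.37 Ω
Step 3 — Series combination: Z_total = R + L = 41.4 + j70.37 Ω = 81.65∠59.5° Ω.

Z = 41.4 + j70.37 Ω = 81.65∠59.5° Ω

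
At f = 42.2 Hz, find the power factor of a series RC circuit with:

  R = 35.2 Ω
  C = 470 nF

Step 1 — Angular frequency: ω = 2π·f = 2π·42.2 = 265.2 rad/s.
Step 2 — Component impedances:
  R: Z = R = 35.2 Ω
  C: Z = 1/(jωC) = -j/(ω·C) = 0 - j8024 Ω
Step 3 — Series combination: Z_total = R + C = 35.2 - j8024 Ω = 8024∠-89.7° Ω.
Step 4 — Power factor: PF = cos(φ) = Re(Z)/|Z| = 35.2/8024 = 0.004387.
Step 5 — Type: Im(Z) = -8024 ⇒ leading (phase φ = -89.7°).

PF = 0.004387 (leading, φ = -89.7°)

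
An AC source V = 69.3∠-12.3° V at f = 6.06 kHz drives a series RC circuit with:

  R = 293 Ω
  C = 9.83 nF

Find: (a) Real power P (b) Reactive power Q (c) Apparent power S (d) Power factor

Step 1 — Angular frequency: ω = 2π·f = 2π·6060 = 3.808e+04 rad/s.
Step 2 — Component impedances:
  R: Z = R = 293 Ω
  C: Z = 1/(jωC) = -j/(ω·C) = 0 - j2672 Ω
Step 3 — Series combination: Z_total = R + C = 293 - j2672 Ω = 2688∠-83.7° Ω.
Step 4 — Source phasor: V = 69.3∠-12.3° V = 67.71 - j14.76 V.
Step 5 — Current: I = V / Z = 0.008206 + j0.02444 A = 0.02578∠71.4° A.
Step 6 — Complex power: S = V·I* = 0.1948 - j1.776 VA.
Step 7 — Real power: P = Re(S) = 0.1948 W.
Step 8 — Reactive power: Q = Im(S) = -1.776 VAR.
Step 9 — Apparent power: |S| = 1.787 VA.
Step 10 — Power factor: PF = P/|S| = 0.109 (leading).

(a) P = 0.1948 W  (b) Q = -1.776 VAR  (c) S = 1.787 VA  (d) PF = 0.109 (leading)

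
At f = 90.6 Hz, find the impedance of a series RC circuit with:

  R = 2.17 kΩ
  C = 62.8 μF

Step 1 — Angular frequency: ω = 2π·f = 2π·90.6 = 569.3 rad/s.
Step 2 — Component impedances:
  R: Z = R = 2170 Ω
  C: Z = 1/(jωC) = -j/(ω·C) = 0 - j27.97 Ω
Step 3 — Series combination: Z_total = R + C = 2170 - j27.97 Ω = 2170∠-0.7° Ω.

Z = 2170 - j27.97 Ω = 2170∠-0.7° Ω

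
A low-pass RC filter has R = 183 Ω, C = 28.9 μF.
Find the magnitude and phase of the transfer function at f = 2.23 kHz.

Step 1 — Angular frequency: ω = 2π·2230 = 1.401e+04 rad/s.
Step 2 — Transfer function: H(jω) = 1/(1 + jωRC).
Step 3 — Denominator: 1 + jωRC = 1 + j·1.401e+04·183·2.89e-05 = 1 + j74.1.
Step 4 — H = 0.0001821 - j0.01349.
Step 5 — Magnitude: |H| = 0.01349 (-37.4 dB); phase: φ = -89.2°.

|H| = 0.01349 (-37.4 dB), φ = -89.2°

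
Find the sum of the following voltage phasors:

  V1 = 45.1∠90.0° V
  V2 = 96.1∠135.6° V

Step 1 — Convert each phasor to rectangular form:
  V1 = 45.1·(cos(90.0°) + j·sin(90.0°)) = 0 + j45.1 V
  V2 = 96.1·(cos(135.6°) + j·sin(135.6°)) = -68.66 + j67.24 V
Step 2 — Sum components: V_total = -68.66 + j112.3 V.
Step 3 — Convert to polar: |V_total| = 131.7 V, ∠V_total = 121.4°.

V_total = 131.7∠121.4° V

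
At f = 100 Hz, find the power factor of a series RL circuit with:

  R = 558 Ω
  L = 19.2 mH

Step 1 — Angular frequency: ω = 2π·f = 2π·100 = 628.3 rad/s.
Step 2 — Component impedances:
  R: Z = R = 558 Ω
  L: Z = jωL = j·628.3·0.0192 = 0 + j12.06 Ω
Step 3 — Series combination: Z_total = R + L = 558 + j12.06 Ω = 558.1∠1.2° Ω.
Step 4 — Power factor: PF = cos(φ) = Re(Z)/|Z| = 558/558.1 = 0.9998.
Step 5 — Type: Im(Z) = 12.06 ⇒ lagging (phase φ = 1.2°).

PF = 0.9998 (lagging, φ = 1.2°)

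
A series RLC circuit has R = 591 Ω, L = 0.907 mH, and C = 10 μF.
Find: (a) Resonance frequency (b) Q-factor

Step 1 — Resonance condition Im(Z)=0 gives ω₀ = 1/√(LC).
Step 2 — ω₀ = 1/√(0.000907·1e-05) = 1.05e+04 rad/s.
Step 3 — f₀ = ω₀/(2π) = 1671 Hz.
Step 4 — Series Q: Q = ω₀L/R = 1.05e+04·0.000907/591 = 0.01611.

(a) f₀ = 1671 Hz  (b) Q = 0.01611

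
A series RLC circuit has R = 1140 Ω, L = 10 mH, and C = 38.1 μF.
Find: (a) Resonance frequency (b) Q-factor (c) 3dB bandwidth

Step 1 — Resonance: ω₀ = 1/√(LC) = 1/√(0.01·3.81e-05) = 1620 rad/s.
Step 2 — f₀ = ω₀/(2π) = 257.8 Hz.
Step 3 — Series Q: Q = ω₀L/R = 1620·0.01/1140 = 0.01421.
Step 4 — Bandwidth: Δω = ω₀/Q = 1.14e+05 rad/s; BW = Δω/(2π) = 1.814e+04 Hz.

(a) f₀ = 257.8 Hz  (b) Q = 0.01421  (c) BW = 1.814e+04 Hz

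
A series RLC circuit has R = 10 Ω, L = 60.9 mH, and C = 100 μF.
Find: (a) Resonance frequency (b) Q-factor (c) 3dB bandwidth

Step 1 — Resonance: ω₀ = 1/√(LC) = 1/√(0.0609·0.0001) = 405.2 rad/s.
Step 2 — f₀ = ω₀/(2π) = 64.49 Hz.
Step 3 — Series Q: Q = ω₀L/R = 405.2·0.0609/10 = 2.468.
Step 4 — Bandwidth: Δω = ω₀/Q = 164.2 rad/s; BW = Δω/(2π) = 26.13 Hz.

(a) f₀ = 64.49 Hz  (b) Q = 2.468  (c) BW = 26.13 Hz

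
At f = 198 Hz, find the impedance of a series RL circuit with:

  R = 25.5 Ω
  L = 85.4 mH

Step 1 — Angular frequency: ω = 2π·f = 2π·198 = 1244 rad/s.
Step 2 — Component impedances:
  R: Z = R = 25.5 Ω
  L: Z = jωL = j·1244·0.0854 = 0 + j106.2 Ω
Step 3 — Series combination: Z_total = R + L = 25.5 + j106.2 Ω = 109.3∠76.5° Ω.

Z = 25.5 + j106.2 Ω = 109.3∠76.5° Ω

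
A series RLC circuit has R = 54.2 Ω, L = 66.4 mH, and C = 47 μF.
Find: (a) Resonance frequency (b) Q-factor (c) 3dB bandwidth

Step 1 — Resonance: ω₀ = 1/√(LC) = 1/√(0.0664·4.7e-05) = 566.1 rad/s.
Step 2 — f₀ = ω₀/(2π) = 90.09 Hz.
Step 3 — Series Q: Q = ω₀L/R = 566.1·0.0664/54.2 = 0.6935.
Step 4 — Bandwidth: Δω = ω₀/Q = 816.3 rad/s; BW = Δω/(2π) = 129.9 Hz.

(a) f₀ = 90.09 Hz  (b) Q = 0.6935  (c) BW = 129.9 Hz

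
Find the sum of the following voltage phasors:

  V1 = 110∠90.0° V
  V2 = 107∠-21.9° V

Step 1 — Convert each phasor to rectangular form:
  V1 = 110·(cos(90.0°) + j·sin(90.0°)) = 0 + j110 V
  V2 = 107·(cos(-21.9°) + j·sin(-21.9°)) = 99.28 - j39.91 V
Step 2 — Sum components: V_total = 99.28 + j70.09 V.
Step 3 — Convert to polar: |V_total| = 121.5 V, ∠V_total = 35.2°.

V_total = 121.5∠35.2° V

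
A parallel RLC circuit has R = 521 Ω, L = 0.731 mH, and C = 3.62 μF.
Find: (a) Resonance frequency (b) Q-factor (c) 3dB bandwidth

Step 1 — Resonance: ω₀ = 1/√(LC) = 1/√(0.000731·3.62e-06) = 1.944e+04 rad/s.
Step 2 — f₀ = ω₀/(2π) = 3094 Hz.
Step 3 — Parallel Q: Q = R/(ω₀L) = 521/(1.944e+04·0.000731) = 36.66.
Step 4 — Bandwidth: Δω = ω₀/Q = 530.2 rad/s; BW = Δω/(2π) = 84.39 Hz.

(a) f₀ = 3094 Hz  (b) Q = 36.66  (c) BW = 84.39 Hz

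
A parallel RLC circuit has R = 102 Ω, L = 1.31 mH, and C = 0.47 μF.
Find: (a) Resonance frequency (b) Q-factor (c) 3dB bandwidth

Step 1 — Resonance: ω₀ = 1/√(LC) = 1/√(0.00131·4.7e-07) = 4.03e+04 rad/s.
Step 2 — f₀ = ω₀/(2π) = 6414 Hz.
Step 3 — Parallel Q: Q = R/(ω₀L) = 102/(4.03e+04·0.00131) = 1.932.
Step 4 — Bandwidth: Δω = ω₀/Q = 2.086e+04 rad/s; BW = Δω/(2π) = 3320 Hz.

(a) f₀ = 6414 Hz  (b) Q = 1.932  (c) BW = 3320 Hz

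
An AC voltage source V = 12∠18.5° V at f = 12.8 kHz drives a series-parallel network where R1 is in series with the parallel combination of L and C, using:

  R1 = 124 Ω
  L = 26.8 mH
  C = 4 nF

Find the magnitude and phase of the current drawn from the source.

Step 1 — Angular frequency: ω = 2π·f = 2π·1.28e+04 = 8.042e+04 rad/s.
Step 2 — Component impedances:
  R1: Z = R = 124 Ω
  L: Z = jωL = j·8.042e+04·0.0268 = 0 + j2155 Ω
  C: Z = 1/(jωC) = -j/(ω·C) = 0 - j3108 Ω
Step 3 — Parallel branch: L || C = 1/(1/L + 1/C) = 0 + j7030 Ω.
Step 4 — Series with R1: Z_total = R1 + (L || C) = 124 + j7030 Ω = 7031∠89.0° Ω.
Step 5 — Source phasor: V = 12∠18.5° V = 11.38 + j3.808 V.
Step 6 — Ohm's law: I = V / Z_total = (11.38 + j3.808) / (124 + j7030) = 0.00057 - j0.001609 A.
Step 7 — Convert to polar: |I| = 0.001707 A, ∠I = -70.5°.

I = 0.001707∠-70.5° A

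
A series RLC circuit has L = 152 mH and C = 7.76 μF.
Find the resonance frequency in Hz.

Step 1 — Resonance condition Im(Z)=0 gives ω₀ = 1/√(LC).
Step 2 — ω₀ = 1/√(0.152·7.76e-06) = 920.8 rad/s.
Step 3 — f₀ = ω₀/(2π) = 146.5 Hz.

f₀ = 146.5 Hz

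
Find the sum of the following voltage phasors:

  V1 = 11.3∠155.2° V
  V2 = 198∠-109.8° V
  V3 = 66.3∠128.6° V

Step 1 — Convert each phasor to rectangular form:
  V1 = 11.3·(cos(155.2°) + j·sin(155.2°)) = -10.26 + j4.74 V
  V2 = 198·(cos(-109.8°) + j·sin(-109.8°)) = -67.07 - j186.3 V
  V3 = 66.3·(cos(128.6°) + j·sin(128.6°)) = -41.36 + j51.81 V
Step 2 — Sum components: V_total = -118.7 - j129.7 V.
Step 3 — Convert to polar: |V_total| = 175.8 V, ∠V_total = -132.5°.

V_total = 175.8∠-132.5° V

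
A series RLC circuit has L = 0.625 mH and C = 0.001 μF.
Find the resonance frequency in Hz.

Step 1 — Resonance condition Im(Z)=0 gives ω₀ = 1/√(LC).
Step 2 — ω₀ = 1/√(0.000625·1e-09) = 1.265e+06 rad/s.
Step 3 — f₀ = ω₀/(2π) = 2.013e+05 Hz.

f₀ = 2.013e+05 Hz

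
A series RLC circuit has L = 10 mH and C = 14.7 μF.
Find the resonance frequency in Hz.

Step 1 — Resonance condition Im(Z)=0 gives ω₀ = 1/√(LC).
Step 2 — ω₀ = 1/√(0.01·1.47e-05) = 2608 rad/s.
Step 3 — f₀ = ω₀/(2π) = 415.1 Hz.

f₀ = 415.1 Hz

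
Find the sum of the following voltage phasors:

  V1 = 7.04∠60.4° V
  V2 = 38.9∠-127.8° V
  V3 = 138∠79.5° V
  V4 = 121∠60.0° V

Step 1 — Convert each phasor to rectangular form:
  V1 = 7.04·(cos(60.4°) + j·sin(60.4°)) = 3.477 + j6.121 V
  V2 = 38.9·(cos(-127.8°) + j·sin(-127.8°)) = -23.84 - j30.74 V
  V3 = 138·(cos(79.5°) + j·sin(79.5°)) = 25.15 + j135.7 V
  V4 = 121·(cos(60.0°) + j·sin(60.0°)) = 60.5 + j104.8 V
Step 2 — Sum components: V_total = 65.28 + j215.9 V.
Step 3 — Convert to polar: |V_total| = 225.5 V, ∠V_total = 73.2°.

V_total = 225.5∠73.2° V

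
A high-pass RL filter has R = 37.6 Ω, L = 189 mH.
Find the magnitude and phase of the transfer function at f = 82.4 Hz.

Step 1 — Angular frequency: ω = 2π·82.4 = 517.7 rad/s.
Step 2 — Transfer function: H(jω) = jωL/(R + jωL).
Step 3 — Numerator jωL = j·97.85; denominator R + jωL = 37.6 + j97.85.
Step 4 — H = 0.8713 + j0.3348.
Step 5 — Magnitude: |H| = 0.9335 (-0.6 dB); phase: φ = 21.0°.

|H| = 0.9335 (-0.6 dB), φ = 21.0°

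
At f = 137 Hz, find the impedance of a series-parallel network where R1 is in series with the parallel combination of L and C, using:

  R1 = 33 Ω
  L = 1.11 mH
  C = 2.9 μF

Step 1 — Angular frequency: ω = 2π·f = 2π·137 = 860.8 rad/s.
Step 2 — Component impedances:
  R1: Z = R = 33 Ω
  L: Z = jωL = j·860.8·0.00111 = 0 + j0.9555 Ω
  C: Z = 1/(jωC) = -j/(ω·C) = 0 - j400.6 Ω
Step 3 — Parallel branch: L || C = 1/(1/L + 1/C) = 0 + j0.9578 Ω.
Step 4 — Series with R1: Z_total = R1 + (L || C) = 33 + j0.9578 Ω = 33.01∠1.7° Ω.

Z = 33 + j0.9578 Ω = 33.01∠1.7° Ω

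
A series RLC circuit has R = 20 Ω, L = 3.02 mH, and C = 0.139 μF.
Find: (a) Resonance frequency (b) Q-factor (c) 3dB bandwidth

Step 1 — Resonance: ω₀ = 1/√(LC) = 1/√(0.00302·1.39e-07) = 4.881e+04 rad/s.
Step 2 — f₀ = ω₀/(2π) = 7768 Hz.
Step 3 — Series Q: Q = ω₀L/R = 4.881e+04·0.00302/20 = 7.37.
Step 4 — Bandwidth: Δω = ω₀/Q = 6623 rad/s; BW = Δω/(2π) = 1054 Hz.

(a) f₀ = 7768 Hz  (b) Q = 7.37  (c) BW = 1054 Hz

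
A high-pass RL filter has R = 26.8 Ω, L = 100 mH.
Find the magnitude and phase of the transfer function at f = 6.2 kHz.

Step 1 — Angular frequency: ω = 2π·6200 = 3.896e+04 rad/s.
Step 2 — Transfer function: H(jω) = jωL/(R + jωL).
Step 3 — Numerator jωL = j·3896; denominator R + jωL = 26.8 + j3896.
Step 4 — H = 1 + j0.006879.
Step 5 — Magnitude: |H| = 1 (-0.0 dB); phase: φ = 0.4°.

|H| = 1 (-0.0 dB), φ = 0.4°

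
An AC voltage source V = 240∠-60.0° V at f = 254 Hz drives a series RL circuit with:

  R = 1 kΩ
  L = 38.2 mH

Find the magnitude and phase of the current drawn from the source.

Step 1 — Angular frequency: ω = 2π·f = 2π·254 = 1596 rad/s.
Step 2 — Component impedances:
  R: Z = R = 1000 Ω
  L: Z = jωL = j·1596·0.0382 = 0 + j60.96 Ω
Step 3 — Series combination: Z_total = R + L = 1000 + j60.96 Ω = 1002∠3.5° Ω.
Step 4 — Source phasor: V = 240∠-60.0° V = 120 - j207.8 V.
Step 5 — Ohm's law: I = V / Z_total = (120 - j207.8) / (1000 + j60.96) = 0.1069 - j0.2144 A.
Step 6 — Convert to polar: |I| = 0.2396 A, ∠I = -63.5°.

I = 0.2396∠-63.5° A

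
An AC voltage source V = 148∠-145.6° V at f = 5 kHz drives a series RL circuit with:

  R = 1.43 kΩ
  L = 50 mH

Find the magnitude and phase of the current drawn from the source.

Step 1 — Angular frequency: ω = 2π·f = 2π·5000 = 3.142e+04 rad/s.
Step 2 — Component impedances:
  R: Z = R = 1430 Ω
  L: Z = jωL = j·3.142e+04·0.05 = 0 + j1571 Ω
Step 3 — Series combination: Z_total = R + L = 1430 + j1571 Ω = 2124∠47.7° Ω.
Step 4 — Source phasor: V = 148∠-145.6° V = -122.1 - j83.62 V.
Step 5 — Ohm's law: I = V / Z_total = (-122.1 - j83.62) / (1430 + j1571) = -0.06781 + j0.01601 A.
Step 6 — Convert to polar: |I| = 0.06967 A, ∠I = 166.7°.

I = 0.06967∠166.7° A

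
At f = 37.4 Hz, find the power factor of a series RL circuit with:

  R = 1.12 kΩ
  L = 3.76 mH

Step 1 — Angular frequency: ω = 2π·f = 2π·37.4 = 235 rad/s.
Step 2 — Component impedances:
  R: Z = R = 1120 Ω
  L: Z = jωL = j·235·0.00376 = 0 + j0.8836 Ω
Step 3 — Series combination: Z_total = R + L = 1120 + j0.8836 Ω = 1120∠0.0° Ω.
Step 4 — Power factor: PF = cos(φ) = Re(Z)/|Z| = 1120/1120 = 1.
Step 5 — Type: Im(Z) = 0.8836 ⇒ lagging (phase φ = 0.0°).

PF = 1 (lagging, φ = 0.0°)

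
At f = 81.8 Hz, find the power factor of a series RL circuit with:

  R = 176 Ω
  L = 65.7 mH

Step 1 — Angular frequency: ω = 2π·f = 2π·81.8 = 514 rad/s.
Step 2 — Component impedances:
  R: Z = R = 176 Ω
  L: Z = jωL = j·514·0.0657 = 0 + j33.77 Ω
Step 3 — Series combination: Z_total = R + L = 176 + j33.77 Ω = 179.2∠10.9° Ω.
Step 4 — Power factor: PF = cos(φ) = Re(Z)/|Z| = 176/179.2 = 0.9821.
Step 5 — Type: Im(Z) = 33.77 ⇒ lagging (phase φ = 10.9°).

PF = 0.9821 (lagging, φ = 10.9°)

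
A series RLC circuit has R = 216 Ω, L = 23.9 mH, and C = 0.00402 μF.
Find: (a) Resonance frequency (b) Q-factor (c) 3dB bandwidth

Step 1 — Resonance: ω₀ = 1/√(LC) = 1/√(0.0239·4.02e-09) = 1.02e+05 rad/s.
Step 2 — f₀ = ω₀/(2π) = 1.624e+04 Hz.
Step 3 — Series Q: Q = ω₀L/R = 1.02e+05·0.0239/216 = 11.29.
Step 4 — Bandwidth: Δω = ω₀/Q = 9038 rad/s; BW = Δω/(2π) = 1438 Hz.

(a) f₀ = 1.624e+04 Hz  (b) Q = 11.29  (c) BW = 1438 Hz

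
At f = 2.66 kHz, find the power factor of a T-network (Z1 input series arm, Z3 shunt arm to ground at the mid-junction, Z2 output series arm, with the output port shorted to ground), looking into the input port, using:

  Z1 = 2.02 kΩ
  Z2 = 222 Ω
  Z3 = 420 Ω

Step 1 — Angular frequency: ω = 2π·f = 2π·2660 = 1.671e+04 rad/s.
Step 2 — Component impedances:
  Z1: Z = R = 2020 Ω
  Z2: Z = R = 222 Ω
  Z3: Z = R = 420 Ω
Step 3 — With the output port shorted to ground, the output series arm Z2 runs from the junction to ground; the shunt arm Z3 also runs from the junction to ground. They appear in parallel: Z3 || Z2 = 145.2 Ω.
Step 4 — Series with input arm Z1: Z_in = Z1 + (Z3 || Z2) = 2165 Ω = 2165∠0.0° Ω.
Step 5 — Power factor: PF = cos(φ) = Re(Z)/|Z| = 2165/2165 = 1.
Step 6 — Type: Im(Z) = 0 ⇒ unity (phase φ = 0.0°).

PF = 1 (unity, φ = 0.0°)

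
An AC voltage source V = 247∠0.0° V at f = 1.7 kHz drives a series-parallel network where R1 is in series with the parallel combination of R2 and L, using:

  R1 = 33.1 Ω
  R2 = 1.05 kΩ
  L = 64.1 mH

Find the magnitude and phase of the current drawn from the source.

Step 1 — Angular frequency: ω = 2π·f = 2π·1700 = 1.068e+04 rad/s.
Step 2 — Component impedances:
  R1: Z = R = 33.1 Ω
  R2: Z = R = 1050 Ω
  L: Z = jωL = j·1.068e+04·0.0641 = 0 + j684.7 Ω
Step 3 — Parallel branch: R2 || L = 1/(1/R2 + 1/L) = 313.3 + j480.4 Ω.
Step 4 — Series with R1: Z_total = R1 + (R2 || L) = 346.4 + j480.4 Ω = 592.2∠54.2° Ω.
Step 5 — Source phasor: V = 247∠0.0° V = 247 V.
Step 6 — Ohm's law: I = V / Z_total = (247) / (346.4 + j480.4) = 0.2439 - j0.3383 A.
Step 7 — Convert to polar: |I| = 0.4171 A, ∠I = -54.2°.

I = 0.4171∠-54.2° A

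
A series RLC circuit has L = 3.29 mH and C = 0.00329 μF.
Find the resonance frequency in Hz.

Step 1 — Resonance condition Im(Z)=0 gives ω₀ = 1/√(LC).
Step 2 — ω₀ = 1/√(0.00329·3.29e-09) = 3.04e+05 rad/s.
Step 3 — f₀ = ω₀/(2π) = 4.838e+04 Hz.

f₀ = 4.838e+04 Hz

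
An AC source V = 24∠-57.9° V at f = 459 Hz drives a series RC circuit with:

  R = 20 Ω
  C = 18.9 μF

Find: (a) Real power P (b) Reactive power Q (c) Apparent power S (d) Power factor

Step 1 — Angular frequency: ω = 2π·f = 2π·459 = 2884 rad/s.
Step 2 — Component impedances:
  R: Z = R = 20 Ω
  C: Z = 1/(jωC) = -j/(ω·C) = 0 - j18.35 Ω
Step 3 — Series combination: Z_total = R + C = 20 - j18.35 Ω = 27.14∠-42.5° Ω.
Step 4 — Source phasor: V = 24∠-57.9° V = 12.75 - j20.33 V.
Step 5 — Current: I = V / Z = 0.8527 - j0.2344 A = 0.8843∠-15.4° A.
Step 6 — Complex power: S = V·I* = 15.64 - j14.35 VA.
Step 7 — Real power: P = Re(S) = 15.64 W.
Step 8 — Reactive power: Q = Im(S) = -14.35 VAR.
Step 9 — Apparent power: |S| = 21.22 VA.
Step 10 — Power factor: PF = P/|S| = 0.7369 (leading).

(a) P = 15.64 W  (b) Q = -14.35 VAR  (c) S = 21.22 VA  (d) PF = 0.7369 (leading)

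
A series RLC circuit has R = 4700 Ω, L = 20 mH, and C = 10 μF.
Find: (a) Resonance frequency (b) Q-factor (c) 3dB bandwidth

Step 1 — Resonance: ω₀ = 1/√(LC) = 1/√(0.02·1e-05) = 2236 rad/s.
Step 2 — f₀ = ω₀/(2π) = 355.9 Hz.
Step 3 — Series Q: Q = ω₀L/R = 2236·0.02/4700 = 0.009515.
Step 4 — Bandwidth: Δω = ω₀/Q = 2.35e+05 rad/s; BW = Δω/(2π) = 3.74e+04 Hz.

(a) f₀ = 355.9 Hz  (b) Q = 0.009515  (c) BW = 3.74e+04 Hz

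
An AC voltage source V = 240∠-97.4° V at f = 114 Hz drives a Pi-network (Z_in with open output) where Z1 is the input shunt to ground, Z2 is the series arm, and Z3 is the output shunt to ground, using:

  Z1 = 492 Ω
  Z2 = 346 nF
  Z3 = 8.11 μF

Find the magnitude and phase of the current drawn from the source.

Step 1 — Angular frequency: ω = 2π·f = 2π·114 = 716.3 rad/s.
Step 2 — Component impedances:
  Z1: Z = R = 492 Ω
  Z2: Z = 1/(jωC) = -j/(ω·C) = 0 - j4035 Ω
  Z3: Z = 1/(jωC) = -j/(ω·C) = 0 - j172.1 Ω
Step 3 — With open output, the series arm Z2 and the output shunt Z3 appear in series to ground: Z2 + Z3 = 0 - j4207 Ω.
Step 4 — Parallel with input shunt Z1: Z_in = Z1 || (Z2 + Z3) = 485.4 - j56.76 Ω = 488.7∠-6.7° Ω.
Step 5 — Source phasor: V = 240∠-97.4° V = -30.91 - j238 V.
Step 6 — Ohm's law: I = V / Z_total = (-30.91 - j238) / (485.4 - j56.76) = -0.006256 - j0.4911 A.
Step 7 — Convert to polar: |I| = 0.4911 A, ∠I = -90.7°.

I = 0.4911∠-90.7° A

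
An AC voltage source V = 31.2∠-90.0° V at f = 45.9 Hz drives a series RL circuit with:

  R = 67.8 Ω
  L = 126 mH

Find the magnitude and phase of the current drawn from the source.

Step 1 — Angular frequency: ω = 2π·f = 2π·45.9 = 288.4 rad/s.
Step 2 — Component impedances:
  R: Z = R = 67.8 Ω
  L: Z = jωL = j·288.4·0.126 = 0 + j36.34 Ω
Step 3 — Series combination: Z_total = R + L = 67.8 + j36.34 Ω = 76.92∠28.2° Ω.
Step 4 — Source phasor: V = 31.2∠-90.0° V = 0 - j31.2 V.
Step 5 — Ohm's law: I = V / Z_total = (0 - j31.2) / (67.8 + j36.34) = -0.1916 - j0.3575 A.
Step 6 — Convert to polar: |I| = 0.4056 A, ∠I = -118.2°.

I = 0.4056∠-118.2° A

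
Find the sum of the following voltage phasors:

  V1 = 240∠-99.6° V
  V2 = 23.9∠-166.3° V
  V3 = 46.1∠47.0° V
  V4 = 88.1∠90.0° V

Step 1 — Convert each phasor to rectangular form:
  V1 = 240·(cos(-99.6°) + j·sin(-99.6°)) = -40.02 - j236.6 V
  V2 = 23.9·(cos(-166.3°) + j·sin(-166.3°)) = -23.22 - j5.66 V
  V3 = 46.1·(cos(47.0°) + j·sin(47.0°)) = 31.44 + j33.72 V
  V4 = 88.1·(cos(90.0°) + j·sin(90.0°)) = 0 + j88.1 V
Step 2 — Sum components: V_total = -31.8 - j120.5 V.
Step 3 — Convert to polar: |V_total| = 124.6 V, ∠V_total = -104.8°.

V_total = 124.6∠-104.8° V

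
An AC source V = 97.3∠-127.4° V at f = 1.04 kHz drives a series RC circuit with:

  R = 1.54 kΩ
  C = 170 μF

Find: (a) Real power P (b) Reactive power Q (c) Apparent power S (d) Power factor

Step 1 — Angular frequency: ω = 2π·f = 2π·1040 = 6535 rad/s.
Step 2 — Component impedances:
  R: Z = R = 1540 Ω
  C: Z = 1/(jωC) = -j/(ω·C) = 0 - j0.9002 Ω
Step 3 — Series combination: Z_total = R + C = 1540 - j0.9002 Ω = 1540∠-0.0° Ω.
Step 4 — Source phasor: V = 97.3∠-127.4° V = -59.1 - j77.3 V.
Step 5 — Current: I = V / Z = -0.03835 - j0.05021 A = 0.06318∠-127.4° A.
Step 6 — Complex power: S = V·I* = 6.148 - j0.003594 VA.
Step 7 — Real power: P = Re(S) = 6.148 W.
Step 8 — Reactive power: Q = Im(S) = -0.003594 VAR.
Step 9 — Apparent power: |S| = 6.148 VA.
Step 10 — Power factor: PF = P/|S| = 1 (leading).

(a) P = 6.148 W  (b) Q = -0.003594 VAR  (c) S = 6.148 VA  (d) PF = 1 (leading)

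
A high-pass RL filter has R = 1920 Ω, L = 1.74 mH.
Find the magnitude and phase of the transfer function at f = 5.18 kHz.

Step 1 — Angular frequency: ω = 2π·5180 = 3.255e+04 rad/s.
Step 2 — Transfer function: H(jω) = jωL/(R + jωL).
Step 3 — Numerator jωL = j·56.63; denominator R + jωL = 1920 + j56.63.
Step 4 — H = 0.0008692 + j0.02947.
Step 5 — Magnitude: |H| = 0.02948 (-30.6 dB); phase: φ = 88.3°.

|H| = 0.02948 (-30.6 dB), φ = 88.3°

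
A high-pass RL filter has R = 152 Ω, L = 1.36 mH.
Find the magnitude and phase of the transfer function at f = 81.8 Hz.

Step 1 — Angular frequency: ω = 2π·81.8 = 514 rad/s.
Step 2 — Transfer function: H(jω) = jωL/(R + jωL).
Step 3 — Numerator jωL = j·0.699; denominator R + jωL = 152 + j0.699.
Step 4 — H = 2.115e-05 + j0.004599.
Step 5 — Magnitude: |H| = 0.004599 (-46.7 dB); phase: φ = 89.7°.

|H| = 0.004599 (-46.7 dB), φ = 89.7°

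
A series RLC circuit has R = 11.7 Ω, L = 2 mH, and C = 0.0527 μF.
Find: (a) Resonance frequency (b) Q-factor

Step 1 — Resonance condition Im(Z)=0 gives ω₀ = 1/√(LC).
Step 2 — ω₀ = 1/√(0.002·5.27e-08) = 9.74e+04 rad/s.
Step 3 — f₀ = ω₀/(2π) = 1.55e+04 Hz.
Step 4 — Series Q: Q = ω₀L/R = 9.74e+04·0.002/11.7 = 16.65.

(a) f₀ = 1.55e+04 Hz  (b) Q = 16.65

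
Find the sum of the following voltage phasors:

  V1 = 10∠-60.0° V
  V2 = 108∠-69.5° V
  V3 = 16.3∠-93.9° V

Step 1 — Convert each phasor to rectangular form:
  V1 = 10·(cos(-60.0°) + j·sin(-60.0°)) = 5 - j8.66 V
  V2 = 108·(cos(-69.5°) + j·sin(-69.5°)) = 37.82 - j101.2 V
  V3 = 16.3·(cos(-93.9°) + j·sin(-93.9°)) = -1.109 - j16.26 V
Step 2 — Sum components: V_total = 41.71 - j126.1 V.
Step 3 — Convert to polar: |V_total| = 132.8 V, ∠V_total = -71.7°.

V_total = 132.8∠-71.7° V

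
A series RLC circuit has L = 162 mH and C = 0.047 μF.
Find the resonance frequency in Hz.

Step 1 — Resonance condition Im(Z)=0 gives ω₀ = 1/√(LC).
Step 2 — ω₀ = 1/√(0.162·4.7e-08) = 1.146e+04 rad/s.
Step 3 — f₀ = ω₀/(2π) = 1824 Hz.

f₀ = 1824 Hz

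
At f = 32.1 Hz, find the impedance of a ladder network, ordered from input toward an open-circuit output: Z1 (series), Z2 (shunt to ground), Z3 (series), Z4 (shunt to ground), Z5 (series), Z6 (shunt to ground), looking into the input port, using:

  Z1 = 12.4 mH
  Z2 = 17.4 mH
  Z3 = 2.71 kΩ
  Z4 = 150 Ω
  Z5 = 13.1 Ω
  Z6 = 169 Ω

Step 1 — Angular frequency: ω = 2π·f = 2π·32.1 = 201.7 rad/s.
Step 2 — Component impedances:
  Z1: Z = jωL = j·201.7·0.0124 = 0 + j2.501 Ω
  Z2: Z = jωL = j·201.7·0.0174 = 0 + j3.509 Ω
  Z3: Z = R = 2710 Ω
  Z4: Z = R = 150 Ω
  Z5: Z = R = 13.1 Ω
  Z6: Z = R = 169 Ω
Step 3 — Ladder network (open output): work backward from the far end, alternating series and parallel combinations. Z_in = 0.004411 + j6.01 Ω = 6.01∠90.0° Ω.

Z = 0.004411 + j6.01 Ω = 6.01∠90.0° Ω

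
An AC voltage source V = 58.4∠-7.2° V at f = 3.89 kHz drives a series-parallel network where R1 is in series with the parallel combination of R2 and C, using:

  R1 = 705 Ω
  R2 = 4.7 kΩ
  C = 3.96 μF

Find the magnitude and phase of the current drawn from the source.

Step 1 — Angular frequency: ω = 2π·f = 2π·3890 = 2.444e+04 rad/s.
Step 2 — Component impedances:
  R1: Z = R = 705 Ω
  R2: Z = R = 4700 Ω
  C: Z = 1/(jωC) = -j/(ω·C) = 0 - j10.33 Ω
Step 3 — Parallel branch: R2 || C = 1/(1/R2 + 1/C) = 0.02271 - j10.33 Ω.
Step 4 — Series with R1: Z_total = R1 + (R2 || C) = 705 - j10.33 Ω = 705.1∠-0.8° Ω.
Step 5 — Source phasor: V = 58.4∠-7.2° V = 57.94 - j7.319 V.
Step 6 — Ohm's law: I = V / Z_total = (57.94 - j7.319) / (705 - j10.33) = 0.08232 - j0.009176 A.
Step 7 — Convert to polar: |I| = 0.08283 A, ∠I = -6.4°.

I = 0.08283∠-6.4° A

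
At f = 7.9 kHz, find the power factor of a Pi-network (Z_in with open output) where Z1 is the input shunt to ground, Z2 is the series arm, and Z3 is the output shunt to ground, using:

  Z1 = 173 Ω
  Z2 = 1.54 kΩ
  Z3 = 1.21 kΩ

Step 1 — Angular frequency: ω = 2π·f = 2π·7900 = 4.964e+04 rad/s.
Step 2 — Component impedances:
  Z1: Z = R = 173 Ω
  Z2: Z = R = 1540 Ω
  Z3: Z = R = 1210 Ω
Step 3 — With open output, the series arm Z2 and the output shunt Z3 appear in series to ground: Z2 + Z3 = 2750 Ω.
Step 4 — Parallel with input shunt Z1: Z_in = Z1 || (Z2 + Z3) = 162.8 Ω = 162.8∠0.0° Ω.
Step 5 — Power factor: PF = cos(φ) = Re(Z)/|Z| = 162.8/162.8 = 1.
Step 6 — Type: Im(Z) = 0 ⇒ unity (phase φ = 0.0°).

PF = 1 (unity, φ = 0.0°)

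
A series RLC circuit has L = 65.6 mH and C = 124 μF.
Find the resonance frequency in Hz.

Step 1 — Resonance condition Im(Z)=0 gives ω₀ = 1/√(LC).
Step 2 — ω₀ = 1/√(0.0656·0.000124) = 350.6 rad/s.
Step 3 — f₀ = ω₀/(2π) = 55.8 Hz.

f₀ = 55.8 Hz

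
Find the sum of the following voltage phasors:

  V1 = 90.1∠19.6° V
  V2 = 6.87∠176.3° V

Step 1 — Convert each phasor to rectangular form:
  V1 = 90.1·(cos(19.6°) + j·sin(19.6°)) = 84.88 + j30.22 V
  V2 = 6.87·(cos(176.3°) + j·sin(176.3°)) = -6.856 + j0.4433 V
Step 2 — Sum components: V_total = 78.02 + j30.67 V.
Step 3 — Convert to polar: |V_total| = 83.83 V, ∠V_total = 21.5°.

V_total = 83.83∠21.5° V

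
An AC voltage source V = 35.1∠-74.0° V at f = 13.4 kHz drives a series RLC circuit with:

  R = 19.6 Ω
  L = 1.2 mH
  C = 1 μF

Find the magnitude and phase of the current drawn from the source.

Step 1 — Angular frequency: ω = 2π·f = 2π·1.34e+04 = 8.419e+04 rad/s.
Step 2 — Component impedances:
  R: Z = R = 19.6 Ω
  L: Z = jωL = j·8.419e+04·0.0012 = 0 + j101 Ω
  C: Z = 1/(jωC) = -j/(ω·C) = 0 - j11.88 Ω
Step 3 — Series combination: Z_total = R + L + C = 19.6 + j89.16 Ω = 91.29∠77.6° Ω.
Step 4 — Source phasor: V = 35.1∠-74.0° V = 9.675 - j33.74 V.
Step 5 — Ohm's law: I = V / Z_total = (9.675 - j33.74) / (19.6 + j89.16) = -0.3382 - j0.1829 A.
Step 6 — Convert to polar: |I| = 0.3845 A, ∠I = -151.6°.

I = 0.3845∠-151.6° A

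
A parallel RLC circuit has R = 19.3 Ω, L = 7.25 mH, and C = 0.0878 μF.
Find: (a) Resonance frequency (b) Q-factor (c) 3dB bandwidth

Step 1 — Resonance: ω₀ = 1/√(LC) = 1/√(0.00725·8.78e-08) = 3.964e+04 rad/s.
Step 2 — f₀ = ω₀/(2π) = 6308 Hz.
Step 3 — Parallel Q: Q = R/(ω₀L) = 19.3/(3.964e+04·0.00725) = 0.06716.
Step 4 — Bandwidth: Δω = ω₀/Q = 5.901e+05 rad/s; BW = Δω/(2π) = 9.392e+04 Hz.

(a) f₀ = 6308 Hz  (b) Q = 0.06716  (c) BW = 9.392e+04 Hz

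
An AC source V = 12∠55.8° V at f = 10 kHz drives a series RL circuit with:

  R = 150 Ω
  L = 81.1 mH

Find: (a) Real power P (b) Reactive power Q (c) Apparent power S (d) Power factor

Step 1 — Angular frequency: ω = 2π·f = 2π·1e+04 = 6.283e+04 rad/s.
Step 2 — Component impedances:
  R: Z = R = 150 Ω
  L: Z = jωL = j·6.283e+04·0.0811 = 0 + j5096 Ω
Step 3 — Series combination: Z_total = R + L = 150 + j5096 Ω = 5098∠88.3° Ω.
Step 4 — Source phasor: V = 12∠55.8° V = 6.745 + j9.925 V.
Step 5 — Current: I = V / Z = 0.001985 - j0.001265 A = 0.002354∠-32.5° A.
Step 6 — Complex power: S = V·I* = 0.0008311 + j0.02823 VA.
Step 7 — Real power: P = Re(S) = 0.0008311 W.
Step 8 — Reactive power: Q = Im(S) = 0.02823 VAR.
Step 9 — Apparent power: |S| = 0.02825 VA.
Step 10 — Power factor: PF = P/|S| = 0.02942 (lagging).

(a) P = 0.0008311 W  (b) Q = 0.02823 VAR  (c) S = 0.02825 VA  (d) PF = 0.02942 (lagging)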